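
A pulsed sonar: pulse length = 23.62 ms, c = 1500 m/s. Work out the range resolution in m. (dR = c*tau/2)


dR = c*tau/2 = 1500 * 23.62e-3 / 2 = 17.715

17.715 m


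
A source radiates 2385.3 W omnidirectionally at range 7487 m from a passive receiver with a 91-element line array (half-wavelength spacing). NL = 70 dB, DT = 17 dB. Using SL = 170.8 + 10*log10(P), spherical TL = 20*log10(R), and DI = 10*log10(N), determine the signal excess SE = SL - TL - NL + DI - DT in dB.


Step 1: SL = 170.8 + 10*log10(2385.3) = 204.58 dB
Step 2: TL = 20*log10(7487) = 77.49 dB
Step 3: DI = 10*log10(91) = 19.59 dB
Step 4: SE = SL - TL - NL + DI - DT = 204.58 - 77.49 - 70 + 19.59 - 17 = 59.68

59.68 dB


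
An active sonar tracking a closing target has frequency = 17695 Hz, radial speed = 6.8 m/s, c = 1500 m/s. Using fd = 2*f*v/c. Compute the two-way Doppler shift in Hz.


fd = 2*f*v/c = 2 * 17695 * 6.8 / 1500 = 160.43

160.43 Hz


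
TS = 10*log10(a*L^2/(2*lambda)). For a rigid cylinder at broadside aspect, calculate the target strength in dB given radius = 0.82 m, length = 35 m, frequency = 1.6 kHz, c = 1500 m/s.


27.29 dB


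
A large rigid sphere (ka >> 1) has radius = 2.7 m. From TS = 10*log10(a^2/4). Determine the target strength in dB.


TS = 10*log10(2.7^2 / 4) = 10*log10(1.8225) = 2.61

2.61 dB


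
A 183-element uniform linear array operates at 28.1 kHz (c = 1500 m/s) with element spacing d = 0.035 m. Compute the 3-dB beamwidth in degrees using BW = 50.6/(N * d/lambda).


0.42 deg


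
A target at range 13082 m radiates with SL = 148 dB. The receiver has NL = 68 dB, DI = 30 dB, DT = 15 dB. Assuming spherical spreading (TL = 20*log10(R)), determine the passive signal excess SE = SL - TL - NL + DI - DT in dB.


Step 1: TL = 20*log10(13082) = 82.33 dB
Step 2: SE = 148 - 82.33 - 68 + 30 - 15 = 12.67

12.67 dB


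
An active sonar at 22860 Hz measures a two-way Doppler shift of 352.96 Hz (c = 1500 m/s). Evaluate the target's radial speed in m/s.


From fd = 2*f*v/c, v = c*fd/(2*f) = 1500 * 352.96 / (2*22860) = 11.58

11.58 m/s


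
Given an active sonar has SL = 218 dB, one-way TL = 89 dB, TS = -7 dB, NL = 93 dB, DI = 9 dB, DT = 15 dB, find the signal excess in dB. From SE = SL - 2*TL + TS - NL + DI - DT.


-66 dB


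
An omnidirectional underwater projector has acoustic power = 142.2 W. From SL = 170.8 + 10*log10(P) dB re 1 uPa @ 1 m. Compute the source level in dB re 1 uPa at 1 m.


192.33 dB


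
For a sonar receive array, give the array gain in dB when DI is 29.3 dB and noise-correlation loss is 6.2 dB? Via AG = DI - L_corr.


23.1 dB


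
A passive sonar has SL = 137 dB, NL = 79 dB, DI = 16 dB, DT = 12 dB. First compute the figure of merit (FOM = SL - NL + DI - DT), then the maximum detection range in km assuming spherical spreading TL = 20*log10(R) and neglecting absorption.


Step 1: FOM = SL - NL + DI - DT = 137 - 79 + 16 - 12 = 62 dB
Step 2: at max range FOM = TL = 20*log10(R), so R = 10^(62/20) = 1258.93 m = 1.26 km

1.26 km


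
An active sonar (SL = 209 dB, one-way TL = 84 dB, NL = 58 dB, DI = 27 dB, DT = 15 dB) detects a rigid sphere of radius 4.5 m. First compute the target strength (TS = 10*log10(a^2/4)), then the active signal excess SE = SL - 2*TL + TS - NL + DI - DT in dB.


Step 1: TS = 10*log10(4.5^2/4) = 7.04 dB
Step 2: SE = SL - 2*TL + TS - NL + DI - DT = 209 - 2*84 + (7.04) - 58 + 27 - 15 = 2.04

2.04 dB


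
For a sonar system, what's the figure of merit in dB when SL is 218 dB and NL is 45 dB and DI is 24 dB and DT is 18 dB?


179 dB


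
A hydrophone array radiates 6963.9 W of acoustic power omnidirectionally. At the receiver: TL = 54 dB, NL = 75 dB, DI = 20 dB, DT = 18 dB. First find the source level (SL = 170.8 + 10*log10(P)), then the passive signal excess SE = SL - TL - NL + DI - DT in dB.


Step 1: SL = 170.8 + 10*log10(6963.9) = 209.23 dB
Step 2: SE = SL - TL - NL + DI - DT = 209.23 - 54 - 75 + 20 - 18 = 82.23

82.23 dB


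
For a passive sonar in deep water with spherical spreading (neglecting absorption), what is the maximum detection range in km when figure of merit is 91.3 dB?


36.73 km


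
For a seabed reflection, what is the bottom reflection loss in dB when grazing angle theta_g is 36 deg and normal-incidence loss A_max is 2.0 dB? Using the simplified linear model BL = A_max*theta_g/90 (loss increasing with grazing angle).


0.8 dB


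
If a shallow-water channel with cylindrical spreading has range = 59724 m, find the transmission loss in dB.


TL = 10*log10(59724) = 47.76

47.76 dB


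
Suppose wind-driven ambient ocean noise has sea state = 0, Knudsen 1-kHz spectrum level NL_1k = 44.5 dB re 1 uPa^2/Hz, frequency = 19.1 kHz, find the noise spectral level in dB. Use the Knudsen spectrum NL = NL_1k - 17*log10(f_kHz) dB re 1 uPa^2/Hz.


NL = NL_1k - 17*log10(f_kHz) = 44.5 - 17*log10(19.1) = 44.5 - (21.78) = 22.72

22.72 dB


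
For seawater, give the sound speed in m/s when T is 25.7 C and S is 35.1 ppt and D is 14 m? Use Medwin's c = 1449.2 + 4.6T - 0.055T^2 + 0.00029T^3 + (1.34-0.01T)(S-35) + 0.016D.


c = 1449.2 + 4.6*25.7 - 0.055*25.7^2 + 0.00029*25.7^3 + (1.34 - 0.01*25.7)*(35.1 - 35) + 0.016*14 = 1536.35

1536.35 m/s


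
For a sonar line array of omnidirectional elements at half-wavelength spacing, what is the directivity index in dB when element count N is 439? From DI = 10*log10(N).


DI = 10*log10(439) = 26.42

26.42 dB


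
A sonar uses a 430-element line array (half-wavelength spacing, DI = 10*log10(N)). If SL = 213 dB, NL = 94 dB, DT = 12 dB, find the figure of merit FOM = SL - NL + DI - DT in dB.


133.33 dB


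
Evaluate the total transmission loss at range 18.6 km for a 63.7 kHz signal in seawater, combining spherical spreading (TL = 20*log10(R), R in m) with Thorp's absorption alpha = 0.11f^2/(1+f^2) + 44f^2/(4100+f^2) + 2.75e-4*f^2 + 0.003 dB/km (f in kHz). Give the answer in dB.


Step 1 (Thorp): alpha = 0.11*4057.69/(1+4057.69) + 44*4057.69/(4100+4057.69) + 2.75e-4*4057.69 + 0.003 = 23.1147 dB/km
Step 2: TL_spread = 20*log10(18600) = 85.39 dB
Step 3: TL_abs = alpha*R = 23.1147 * 18.6 = 429.93 dB
Step 4: TL_total = 85.39 + 429.93 = 515.32

515.32 dB


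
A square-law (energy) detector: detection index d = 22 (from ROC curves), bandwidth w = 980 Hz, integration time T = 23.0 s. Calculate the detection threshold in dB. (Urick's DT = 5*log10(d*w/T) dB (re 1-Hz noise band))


DT = 5*log10(d*w/T) = 5*log10(22 * 980 / 23.0) = 5*log10(937.39) = 14.86

14.86 dB


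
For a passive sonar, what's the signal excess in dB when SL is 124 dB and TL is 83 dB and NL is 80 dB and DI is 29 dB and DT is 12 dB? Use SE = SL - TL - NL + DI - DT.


-22 dB


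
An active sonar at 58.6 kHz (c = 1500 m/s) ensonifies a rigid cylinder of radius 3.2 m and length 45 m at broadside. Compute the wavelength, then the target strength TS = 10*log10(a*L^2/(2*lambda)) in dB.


Step 1: lambda = c/f = 1500/58600 = 0.0256 m
Step 2: TS = 10*log10(a*L^2/(2*lambda)) = 10*log10(3.2*45^2/(2*0.0256)) = 51.02

51.02 dB


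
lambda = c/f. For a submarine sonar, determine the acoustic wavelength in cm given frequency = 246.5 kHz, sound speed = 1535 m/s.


lambda = c/f = 1535 / 246500 = 0.0062 m = 0.62 cm

0.62 cm


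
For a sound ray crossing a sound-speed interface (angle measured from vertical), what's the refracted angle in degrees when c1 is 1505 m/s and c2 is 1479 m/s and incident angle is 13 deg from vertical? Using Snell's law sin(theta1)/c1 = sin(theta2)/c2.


12.77 deg


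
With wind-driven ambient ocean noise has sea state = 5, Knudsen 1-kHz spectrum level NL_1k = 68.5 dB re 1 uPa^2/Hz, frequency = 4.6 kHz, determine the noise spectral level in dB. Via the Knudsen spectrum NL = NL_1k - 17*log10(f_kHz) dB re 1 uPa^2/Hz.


57.23 dB


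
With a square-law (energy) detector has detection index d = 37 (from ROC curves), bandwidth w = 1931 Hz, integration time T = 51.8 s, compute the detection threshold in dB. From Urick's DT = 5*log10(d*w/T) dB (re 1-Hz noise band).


DT = 5*log10(d*w/T) = 5*log10(37 * 1931 / 51.8) = 5*log10(1379.29) = 15.7

15.7 dB


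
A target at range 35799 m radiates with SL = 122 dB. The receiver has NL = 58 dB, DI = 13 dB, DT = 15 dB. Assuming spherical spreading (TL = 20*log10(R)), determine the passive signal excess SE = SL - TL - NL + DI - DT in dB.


-29.08 dB


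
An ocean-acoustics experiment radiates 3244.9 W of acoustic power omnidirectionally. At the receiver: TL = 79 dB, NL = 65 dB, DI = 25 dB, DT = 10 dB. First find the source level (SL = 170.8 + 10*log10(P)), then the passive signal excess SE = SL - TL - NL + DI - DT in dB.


Step 1: SL = 170.8 + 10*log10(3244.9) = 205.91 dB
Step 2: SE = SL - TL - NL + DI - DT = 205.91 - 79 - 65 + 25 - 10 = 76.91

76.91 dB


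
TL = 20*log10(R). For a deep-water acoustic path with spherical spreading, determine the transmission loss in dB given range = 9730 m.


TL = 20*log10(9730) = 79.76

79.76 dB


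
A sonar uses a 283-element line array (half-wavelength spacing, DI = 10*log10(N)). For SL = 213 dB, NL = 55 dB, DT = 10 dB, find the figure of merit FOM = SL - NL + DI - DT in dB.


Step 1: DI = 10*log10(283) = 24.52 dB
Step 2: FOM = SL - NL + DI - DT = 213 - 55 + 24.52 - 10 = 172.52

172.52 dB


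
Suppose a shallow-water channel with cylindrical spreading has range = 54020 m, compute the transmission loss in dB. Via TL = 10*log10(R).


TL = 10*log10(54020) = 47.33

47.33 dB


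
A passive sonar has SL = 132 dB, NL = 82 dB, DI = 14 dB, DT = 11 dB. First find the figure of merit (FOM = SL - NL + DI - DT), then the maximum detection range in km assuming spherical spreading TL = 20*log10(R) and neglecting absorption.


Step 1: FOM = SL - NL + DI - DT = 132 - 82 + 14 - 11 = 53 dB
Step 2: at max range FOM = TL = 20*log10(R), so R = 10^(53/20) = 446.68 m = 0.45 km

0.45 km


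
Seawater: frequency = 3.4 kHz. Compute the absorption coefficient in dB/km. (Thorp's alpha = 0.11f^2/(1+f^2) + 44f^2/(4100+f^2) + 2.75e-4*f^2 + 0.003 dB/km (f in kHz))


0.231 dB/km


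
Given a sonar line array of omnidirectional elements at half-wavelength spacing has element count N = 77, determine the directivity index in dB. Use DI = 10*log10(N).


DI = 10*log10(77) = 18.86

18.86 dB


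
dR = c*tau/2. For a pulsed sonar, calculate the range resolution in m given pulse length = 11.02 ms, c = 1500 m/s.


dR = c*tau/2 = 1500 * 11.02e-3 / 2 = 8.265

8.265 m


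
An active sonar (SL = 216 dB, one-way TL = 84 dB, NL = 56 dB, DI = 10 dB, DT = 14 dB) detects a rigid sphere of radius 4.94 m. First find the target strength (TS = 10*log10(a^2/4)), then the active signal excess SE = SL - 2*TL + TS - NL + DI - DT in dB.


Step 1: TS = 10*log10(4.94^2/4) = 7.85 dB
Step 2: SE = SL - 2*TL + TS - NL + DI - DT = 216 - 2*84 + (7.85) - 56 + 10 - 14 = -4.15

-4.15 dB


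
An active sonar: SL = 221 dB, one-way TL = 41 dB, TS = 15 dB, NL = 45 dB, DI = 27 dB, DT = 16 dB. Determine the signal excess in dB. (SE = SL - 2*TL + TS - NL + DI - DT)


SE = SL - 2*TL + TS - NL + DI - DT = 221 - 2*41 + (15) - 45 + 27 - 16 = 120

120 dB


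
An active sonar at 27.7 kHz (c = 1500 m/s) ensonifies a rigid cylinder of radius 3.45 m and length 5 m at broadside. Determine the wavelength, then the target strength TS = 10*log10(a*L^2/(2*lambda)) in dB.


Step 1: lambda = c/f = 1500/27700 = 0.05415 m
Step 2: TS = 10*log10(a*L^2/(2*lambda)) = 10*log10(3.45*5^2/(2*0.05415)) = 29.01

29.01 dB


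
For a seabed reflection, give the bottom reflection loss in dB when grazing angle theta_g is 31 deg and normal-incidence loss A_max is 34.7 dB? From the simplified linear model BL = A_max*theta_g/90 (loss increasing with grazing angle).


BL = A_max * theta_g / 90 = 34.7 * 31 / 90 = 11.95

11.95 dB


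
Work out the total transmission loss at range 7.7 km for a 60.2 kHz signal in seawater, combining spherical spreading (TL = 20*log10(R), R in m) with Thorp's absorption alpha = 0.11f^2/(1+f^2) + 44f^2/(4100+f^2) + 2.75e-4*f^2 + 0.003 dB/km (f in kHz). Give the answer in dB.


Step 1 (Thorp): alpha = 0.11*3624.04/(1+3624.04) + 44*3624.04/(4100+3624.04) + 2.75e-4*3624.04 + 0.003 = 21.7539 dB/km
Step 2: TL_spread = 20*log10(7700) = 77.73 dB
Step 3: TL_abs = alpha*R = 21.7539 * 7.7 = 167.51 dB
Step 4: TL_total = 77.73 + 167.51 = 245.24

245.24 dB


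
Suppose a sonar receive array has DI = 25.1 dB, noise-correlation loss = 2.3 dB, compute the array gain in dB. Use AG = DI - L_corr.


AG = DI - L_corr = 25.1 - 2.3 = 22.8

22.8 dB


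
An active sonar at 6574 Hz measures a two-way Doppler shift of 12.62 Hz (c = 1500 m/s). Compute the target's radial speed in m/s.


From fd = 2*f*v/c, v = c*fd/(2*f) = 1500 * 12.62 / (2*6574) = 1.44

1.44 m/s


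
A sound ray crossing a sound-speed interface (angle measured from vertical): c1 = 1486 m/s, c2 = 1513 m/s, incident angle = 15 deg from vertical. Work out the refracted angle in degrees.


sin(theta2) = (c2/c1)*sin(theta1) = (1513/1486)*sin(15 deg) = 0.26352
theta2 = arcsin(0.26352) = 15.28

15.28 deg


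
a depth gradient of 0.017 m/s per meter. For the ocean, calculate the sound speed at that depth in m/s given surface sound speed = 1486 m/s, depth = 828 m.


c = 1486 + 0.017 * 828 = 1500.076

1500.076 m/s


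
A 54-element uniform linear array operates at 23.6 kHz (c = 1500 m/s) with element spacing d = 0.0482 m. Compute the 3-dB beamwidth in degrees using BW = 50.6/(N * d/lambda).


Step 1: lambda = 1500/23600 = 0.06356 m
Step 2: d/lambda = 0.0482/0.06356 = 0.7583
Step 3: BW = 50.6/(N * d/lambda) = 50.6/(54 * 0.7583) = 1.24

1.24 deg


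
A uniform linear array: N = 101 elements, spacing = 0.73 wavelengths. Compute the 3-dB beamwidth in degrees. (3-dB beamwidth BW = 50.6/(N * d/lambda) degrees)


BW = 50.6 / (101 * 0.73) = 50.6 / 73.73 = 0.69

0.69 deg


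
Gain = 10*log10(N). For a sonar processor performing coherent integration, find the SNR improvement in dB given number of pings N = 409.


Gain = 10*log10(409) = 26.12

26.12 dB


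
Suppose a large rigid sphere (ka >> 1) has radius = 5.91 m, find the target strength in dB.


TS = 10*log10(5.91^2 / 4) = 10*log10(8.732025) = 9.41

9.41 dB


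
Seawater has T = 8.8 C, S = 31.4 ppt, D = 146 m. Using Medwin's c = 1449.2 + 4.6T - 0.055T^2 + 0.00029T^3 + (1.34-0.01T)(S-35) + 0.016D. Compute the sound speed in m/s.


c = 1449.2 + 4.6*8.8 - 0.055*8.8^2 + 0.00029*8.8^3 + (1.34 - 0.01*8.8)*(31.4 - 35) + 0.016*146 = 1483.45

1483.45 m/s


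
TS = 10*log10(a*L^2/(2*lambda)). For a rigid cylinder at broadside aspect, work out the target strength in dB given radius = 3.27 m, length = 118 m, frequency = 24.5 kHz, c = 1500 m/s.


55.7 dB


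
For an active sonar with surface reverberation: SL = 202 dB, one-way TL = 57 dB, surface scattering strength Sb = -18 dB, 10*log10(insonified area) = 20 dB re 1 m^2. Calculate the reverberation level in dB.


RL = SL - 2*TL + Sb + 10*log10(A) = 202 - 2*57 + (-18) + 20 = 90

90 dB


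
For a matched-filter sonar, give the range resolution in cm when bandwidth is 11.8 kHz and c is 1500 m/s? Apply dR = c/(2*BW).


6.36 cm


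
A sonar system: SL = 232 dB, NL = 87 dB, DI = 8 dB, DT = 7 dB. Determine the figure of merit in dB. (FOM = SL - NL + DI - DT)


146 dB


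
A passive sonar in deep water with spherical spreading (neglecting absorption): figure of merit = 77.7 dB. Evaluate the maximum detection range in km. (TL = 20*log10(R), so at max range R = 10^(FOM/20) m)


At max range FOM = TL, so 20*log10(R) = 77.7
R = 10^(77.7/20) = 7673.61 m = 7.67 km

7.67 km


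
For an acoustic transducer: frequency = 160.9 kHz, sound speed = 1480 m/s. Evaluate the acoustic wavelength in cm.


lambda = c/f = 1480 / 160900 = 0.0092 m = 0.92 cm

0.92 cm


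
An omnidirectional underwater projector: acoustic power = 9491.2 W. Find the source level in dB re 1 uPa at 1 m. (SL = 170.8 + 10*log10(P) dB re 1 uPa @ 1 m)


210.57 dB


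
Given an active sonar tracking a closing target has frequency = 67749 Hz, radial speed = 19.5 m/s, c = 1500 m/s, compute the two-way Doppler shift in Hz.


1761.47 Hz


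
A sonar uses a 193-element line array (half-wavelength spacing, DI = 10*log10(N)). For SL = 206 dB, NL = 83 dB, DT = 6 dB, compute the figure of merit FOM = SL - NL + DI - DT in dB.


Step 1: DI = 10*log10(193) = 22.86 dB
Step 2: FOM = SL - NL + DI - DT = 206 - 83 + 22.86 - 6 = 139.86

139.86 dB


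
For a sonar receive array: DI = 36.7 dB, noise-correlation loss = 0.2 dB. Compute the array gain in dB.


AG = DI - L_corr = 36.7 - 0.2 = 36.5

36.5 dB


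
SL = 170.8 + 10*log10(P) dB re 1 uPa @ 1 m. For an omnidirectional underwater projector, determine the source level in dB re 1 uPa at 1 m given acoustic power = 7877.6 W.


SL = 170.8 + 10*log10(7877.6) = 170.8 + 38.96 = 209.76

209.76 dB


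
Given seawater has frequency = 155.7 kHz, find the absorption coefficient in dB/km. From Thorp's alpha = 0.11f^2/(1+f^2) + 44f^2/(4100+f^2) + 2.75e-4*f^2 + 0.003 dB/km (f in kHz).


44.415 dB/km


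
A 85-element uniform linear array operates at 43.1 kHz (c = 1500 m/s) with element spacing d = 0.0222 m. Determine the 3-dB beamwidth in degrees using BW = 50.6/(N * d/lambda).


0.93 deg


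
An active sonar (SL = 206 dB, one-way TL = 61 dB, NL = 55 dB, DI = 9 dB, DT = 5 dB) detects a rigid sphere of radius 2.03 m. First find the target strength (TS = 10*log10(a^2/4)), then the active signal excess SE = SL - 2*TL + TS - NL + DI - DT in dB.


Step 1: TS = 10*log10(2.03^2/4) = 0.13 dB
Step 2: SE = SL - 2*TL + TS - NL + DI - DT = 206 - 2*61 + (0.13) - 55 + 9 - 5 = 33.13

33.13 dB


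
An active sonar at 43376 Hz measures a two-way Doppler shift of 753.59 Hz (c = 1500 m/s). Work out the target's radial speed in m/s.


From fd = 2*f*v/c, v = c*fd/(2*f) = 1500 * 753.59 / (2*43376) = 13.03

13.03 m/s


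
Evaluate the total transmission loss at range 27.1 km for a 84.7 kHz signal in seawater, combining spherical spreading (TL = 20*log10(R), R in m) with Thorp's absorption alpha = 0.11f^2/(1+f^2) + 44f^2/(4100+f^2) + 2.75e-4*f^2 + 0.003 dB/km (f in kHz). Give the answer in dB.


Step 1 (Thorp): alpha = 0.11*7174.09/(1+7174.09) + 44*7174.09/(4100+7174.09) + 2.75e-4*7174.09 + 0.003 = 30.0846 dB/km
Step 2: TL_spread = 20*log10(27100) = 88.66 dB
Step 3: TL_abs = alpha*R = 30.0846 * 27.1 = 815.29 dB
Step 4: TL_total = 88.66 + 815.29 = 903.95

903.95 dB


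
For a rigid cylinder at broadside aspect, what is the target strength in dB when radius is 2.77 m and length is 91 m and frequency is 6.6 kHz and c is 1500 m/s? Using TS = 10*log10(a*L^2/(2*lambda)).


lambda = 1500/6600 = 0.22727 m
TS = 10*log10(2.77*91^2/(2*0.22727)) = 47.03

47.03 dB


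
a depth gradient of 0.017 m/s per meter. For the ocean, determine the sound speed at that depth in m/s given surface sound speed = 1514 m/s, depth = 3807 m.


c = 1514 + 0.017 * 3807 = 1578.719

1578.719 m/s


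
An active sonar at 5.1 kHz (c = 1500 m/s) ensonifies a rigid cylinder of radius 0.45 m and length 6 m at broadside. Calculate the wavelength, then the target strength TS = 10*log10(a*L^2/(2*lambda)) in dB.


Step 1: lambda = c/f = 1500/5100 = 0.29412 m
Step 2: TS = 10*log10(a*L^2/(2*lambda)) = 10*log10(0.45*6^2/(2*0.29412)) = 14.4

14.4 dB


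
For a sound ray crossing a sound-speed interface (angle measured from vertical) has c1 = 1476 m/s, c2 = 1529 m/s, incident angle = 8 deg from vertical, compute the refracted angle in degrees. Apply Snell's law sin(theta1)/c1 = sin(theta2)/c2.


8.29 deg


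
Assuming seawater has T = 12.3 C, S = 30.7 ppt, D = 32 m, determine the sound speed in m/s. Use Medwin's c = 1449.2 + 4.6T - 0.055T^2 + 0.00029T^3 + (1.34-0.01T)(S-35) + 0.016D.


c = 1449.2 + 4.6*12.3 - 0.055*12.3^2 + 0.00029*12.3^3 + (1.34 - 0.01*12.3)*(30.7 - 35) + 0.016*32 = 1493.28

1493.28 m/s


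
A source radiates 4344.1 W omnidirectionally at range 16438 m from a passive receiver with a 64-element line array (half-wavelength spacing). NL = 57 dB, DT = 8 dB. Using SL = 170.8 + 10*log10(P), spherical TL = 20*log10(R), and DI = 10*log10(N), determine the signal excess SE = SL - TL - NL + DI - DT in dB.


Step 1: SL = 170.8 + 10*log10(4344.1) = 207.18 dB
Step 2: TL = 20*log10(16438) = 84.32 dB
Step 3: DI = 10*log10(64) = 18.06 dB
Step 4: SE = SL - TL - NL + DI - DT = 207.18 - 84.32 - 57 + 18.06 - 8 = 75.92

75.92 dB


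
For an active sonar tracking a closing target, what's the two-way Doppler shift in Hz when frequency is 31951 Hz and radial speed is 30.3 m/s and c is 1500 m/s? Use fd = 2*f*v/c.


fd = 2*f*v/c = 2 * 31951 * 30.3 / 1500 = 1290.82

1290.82 Hz


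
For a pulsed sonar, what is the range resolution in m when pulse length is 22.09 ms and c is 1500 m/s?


dR = c*tau/2 = 1500 * 22.09e-3 / 2 = 16.5675

16.5675 m


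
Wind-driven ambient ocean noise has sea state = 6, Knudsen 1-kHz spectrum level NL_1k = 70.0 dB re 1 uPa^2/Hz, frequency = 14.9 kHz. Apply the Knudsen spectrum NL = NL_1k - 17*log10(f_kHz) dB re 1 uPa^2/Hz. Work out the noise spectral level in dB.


50.06 dB


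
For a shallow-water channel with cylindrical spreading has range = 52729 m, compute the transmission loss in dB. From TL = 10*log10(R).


TL = 10*log10(52729) = 47.22

47.22 dB


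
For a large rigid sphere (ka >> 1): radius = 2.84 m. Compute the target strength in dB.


3.05 dB


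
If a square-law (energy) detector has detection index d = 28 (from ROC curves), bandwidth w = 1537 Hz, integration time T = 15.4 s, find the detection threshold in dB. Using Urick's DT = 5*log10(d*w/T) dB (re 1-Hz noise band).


DT = 5*log10(d*w/T) = 5*log10(28 * 1537 / 15.4) = 5*log10(2794.55) = 17.23

17.23 dB


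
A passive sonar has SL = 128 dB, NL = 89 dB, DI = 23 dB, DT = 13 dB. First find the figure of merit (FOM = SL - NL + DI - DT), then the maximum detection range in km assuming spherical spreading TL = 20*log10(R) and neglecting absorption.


Step 1: FOM = SL - NL + DI - DT = 128 - 89 + 23 - 13 = 49 dB
Step 2: at max range FOM = TL = 20*log10(R), so R = 10^(49/20) = 281.84 m = 0.28 km

0.28 km


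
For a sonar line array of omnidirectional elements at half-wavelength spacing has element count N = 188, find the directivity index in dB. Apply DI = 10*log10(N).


22.74 dB


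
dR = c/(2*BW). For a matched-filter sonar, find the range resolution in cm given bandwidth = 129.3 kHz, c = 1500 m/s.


dR = c/(2*BW) = 1500 / (2 * 129.3e3) = 0.0058 m = 0.58 cm

0.58 cm


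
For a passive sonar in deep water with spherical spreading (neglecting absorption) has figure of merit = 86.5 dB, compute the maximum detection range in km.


At max range FOM = TL, so 20*log10(R) = 86.5
R = 10^(86.5/20) = 21134.89 m = 21.13 km

21.13 km


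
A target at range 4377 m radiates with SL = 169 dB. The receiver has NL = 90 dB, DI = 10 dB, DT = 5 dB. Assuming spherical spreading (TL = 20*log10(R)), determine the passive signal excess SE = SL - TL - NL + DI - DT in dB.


Step 1: TL = 20*log10(4377) = 72.82 dB
Step 2: SE = 169 - 72.82 - 90 + 10 - 5 = 11.18

11.18 dB


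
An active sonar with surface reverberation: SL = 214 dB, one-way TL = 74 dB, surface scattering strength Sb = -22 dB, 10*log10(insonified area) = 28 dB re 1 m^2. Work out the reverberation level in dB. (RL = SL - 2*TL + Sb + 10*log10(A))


RL = SL - 2*TL + Sb + 10*log10(A) = 214 - 2*74 + (-22) + 28 = 72

72 dB


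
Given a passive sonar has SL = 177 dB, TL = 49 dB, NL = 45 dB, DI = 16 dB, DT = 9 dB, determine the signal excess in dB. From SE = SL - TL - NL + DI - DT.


90 dB


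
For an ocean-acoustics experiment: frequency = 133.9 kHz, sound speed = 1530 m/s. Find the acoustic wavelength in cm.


1.14 cm


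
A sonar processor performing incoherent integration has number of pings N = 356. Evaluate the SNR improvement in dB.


Gain = 5*log10(356) = 12.76

12.76 dB


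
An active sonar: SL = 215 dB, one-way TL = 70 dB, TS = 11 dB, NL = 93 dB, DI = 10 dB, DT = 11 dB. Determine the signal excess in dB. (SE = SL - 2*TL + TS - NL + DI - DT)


SE = SL - 2*TL + TS - NL + DI - DT = 215 - 2*70 + (11) - 93 + 10 - 11 = -8

-8 dB


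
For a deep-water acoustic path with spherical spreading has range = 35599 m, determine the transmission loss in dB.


91.03 dB


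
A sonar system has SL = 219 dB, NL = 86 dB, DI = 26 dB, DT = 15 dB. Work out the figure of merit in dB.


144 dB


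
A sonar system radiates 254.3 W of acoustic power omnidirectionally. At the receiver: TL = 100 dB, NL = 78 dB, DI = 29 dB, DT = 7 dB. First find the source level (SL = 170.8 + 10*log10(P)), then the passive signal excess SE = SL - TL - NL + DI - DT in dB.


Step 1: SL = 170.8 + 10*log10(254.3) = 194.85 dB
Step 2: SE = SL - TL - NL + DI - DT = 194.85 - 100 - 78 + 29 - 7 = 38.85

38.85 dB


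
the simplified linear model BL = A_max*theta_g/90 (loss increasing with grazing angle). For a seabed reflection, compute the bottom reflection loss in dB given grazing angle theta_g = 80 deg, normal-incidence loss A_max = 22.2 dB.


19.73 dB


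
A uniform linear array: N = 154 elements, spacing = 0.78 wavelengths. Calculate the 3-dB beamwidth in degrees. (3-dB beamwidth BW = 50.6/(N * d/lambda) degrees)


BW = 50.6 / (154 * 0.78) = 50.6 / 120.12 = 0.42

0.42 deg


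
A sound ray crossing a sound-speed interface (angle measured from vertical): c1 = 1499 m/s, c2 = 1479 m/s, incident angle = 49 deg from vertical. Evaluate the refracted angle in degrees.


sin(theta2) = (c2/c1)*sin(theta1) = (1479/1499)*sin(49 deg) = 0.74464
theta2 = arcsin(0.74464) = 48.13

48.13 deg


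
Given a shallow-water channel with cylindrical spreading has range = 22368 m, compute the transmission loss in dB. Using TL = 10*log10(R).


TL = 10*log10(22368) = 43.5

43.5 dB


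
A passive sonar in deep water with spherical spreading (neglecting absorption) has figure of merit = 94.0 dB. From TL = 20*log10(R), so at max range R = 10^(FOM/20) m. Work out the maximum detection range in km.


At max range FOM = TL, so 20*log10(R) = 94.0
R = 10^(94.0/20) = 50118.72 m = 50.12 km

50.12 km


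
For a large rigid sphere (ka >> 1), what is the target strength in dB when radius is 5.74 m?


9.16 dB


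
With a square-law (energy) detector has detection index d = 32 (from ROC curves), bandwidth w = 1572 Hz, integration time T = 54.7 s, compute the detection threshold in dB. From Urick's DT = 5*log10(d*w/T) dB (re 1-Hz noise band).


DT = 5*log10(d*w/T) = 5*log10(32 * 1572 / 54.7) = 5*log10(919.63) = 14.82

14.82 dB


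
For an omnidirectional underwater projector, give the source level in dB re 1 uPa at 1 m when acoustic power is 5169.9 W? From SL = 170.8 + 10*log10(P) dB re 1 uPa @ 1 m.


SL = 170.8 + 10*log10(5169.9) = 170.8 + 37.13 = 207.93

207.93 dB


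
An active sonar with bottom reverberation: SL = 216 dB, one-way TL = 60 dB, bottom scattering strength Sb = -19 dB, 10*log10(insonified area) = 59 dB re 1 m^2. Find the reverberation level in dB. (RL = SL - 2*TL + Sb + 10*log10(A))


RL = SL - 2*TL + Sb + 10*log10(A) = 216 - 2*60 + (-19) + 59 = 136

136 dB


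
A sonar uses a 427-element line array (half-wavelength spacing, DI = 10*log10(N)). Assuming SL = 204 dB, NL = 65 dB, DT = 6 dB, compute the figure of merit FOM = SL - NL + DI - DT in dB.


159.3 dB


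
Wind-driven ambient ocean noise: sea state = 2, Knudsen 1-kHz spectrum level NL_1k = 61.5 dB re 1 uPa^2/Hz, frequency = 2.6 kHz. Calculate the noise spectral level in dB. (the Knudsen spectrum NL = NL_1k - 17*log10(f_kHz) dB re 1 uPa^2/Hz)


54.45 dB


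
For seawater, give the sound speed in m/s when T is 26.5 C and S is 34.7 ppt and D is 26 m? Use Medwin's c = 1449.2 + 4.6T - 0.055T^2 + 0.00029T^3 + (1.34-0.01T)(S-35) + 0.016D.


c = 1449.2 + 4.6*26.5 - 0.055*26.5^2 + 0.00029*26.5^3 + (1.34 - 0.01*26.5)*(34.7 - 35) + 0.016*26 = 1537.97

1537.97 m/s


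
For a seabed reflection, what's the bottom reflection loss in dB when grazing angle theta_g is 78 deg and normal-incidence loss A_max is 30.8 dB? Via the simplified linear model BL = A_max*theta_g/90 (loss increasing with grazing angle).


26.69 dB


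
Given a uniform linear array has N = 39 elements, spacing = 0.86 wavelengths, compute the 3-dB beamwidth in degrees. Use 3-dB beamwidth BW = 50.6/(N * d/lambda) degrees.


BW = 50.6 / (39 * 0.86) = 50.6 / 33.54 = 1.51

1.51 deg


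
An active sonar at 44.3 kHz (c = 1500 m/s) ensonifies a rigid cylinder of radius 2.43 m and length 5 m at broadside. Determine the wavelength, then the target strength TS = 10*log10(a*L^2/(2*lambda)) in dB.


Step 1: lambda = c/f = 1500/44300 = 0.03386 m
Step 2: TS = 10*log10(a*L^2/(2*lambda)) = 10*log10(2.43*5^2/(2*0.03386)) = 29.53

29.53 dB


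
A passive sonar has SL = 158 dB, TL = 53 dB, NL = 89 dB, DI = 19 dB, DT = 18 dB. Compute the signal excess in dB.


SE = SL - TL - NL + DI - DT = 158 - 53 - 89 + 19 - 18 = 17

17 dB


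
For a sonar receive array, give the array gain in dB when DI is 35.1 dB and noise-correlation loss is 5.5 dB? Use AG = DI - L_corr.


29.6 dB


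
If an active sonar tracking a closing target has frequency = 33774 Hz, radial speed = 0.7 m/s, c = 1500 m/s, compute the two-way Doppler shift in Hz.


fd = 2*f*v/c = 2 * 33774 * 0.7 / 1500 = 31.52

31.52 Hz


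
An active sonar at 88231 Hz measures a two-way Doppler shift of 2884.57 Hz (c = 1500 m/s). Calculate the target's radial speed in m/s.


From fd = 2*f*v/c, v = c*fd/(2*f) = 1500 * 2884.57 / (2*88231) = 24.52

24.52 m/s


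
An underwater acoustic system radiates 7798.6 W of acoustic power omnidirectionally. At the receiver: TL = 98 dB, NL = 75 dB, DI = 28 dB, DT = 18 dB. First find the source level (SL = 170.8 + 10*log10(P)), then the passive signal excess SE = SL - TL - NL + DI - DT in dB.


Step 1: SL = 170.8 + 10*log10(7798.6) = 209.72 dB
Step 2: SE = SL - TL - NL + DI - DT = 209.72 - 98 - 75 + 28 - 18 = 46.72

46.72 dB


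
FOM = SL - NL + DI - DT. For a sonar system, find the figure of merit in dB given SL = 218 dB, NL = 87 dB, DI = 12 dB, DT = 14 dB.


FOM = SL - NL + DI - DT = 218 - 87 + 12 - 14 = 129

129 dB


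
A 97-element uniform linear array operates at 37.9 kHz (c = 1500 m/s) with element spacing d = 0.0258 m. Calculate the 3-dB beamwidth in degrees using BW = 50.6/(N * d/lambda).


Step 1: lambda = 1500/37900 = 0.03958 m
Step 2: d/lambda = 0.0258/0.03958 = 0.6518
Step 3: BW = 50.6/(N * d/lambda) = 50.6/(97 * 0.6518) = 0.8

0.8 deg


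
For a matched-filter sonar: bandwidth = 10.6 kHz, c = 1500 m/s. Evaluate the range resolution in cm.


dR = c/(2*BW) = 1500 / (2 * 10.6e3) = 0.0708 m = 7.08 cm

7.08 cm


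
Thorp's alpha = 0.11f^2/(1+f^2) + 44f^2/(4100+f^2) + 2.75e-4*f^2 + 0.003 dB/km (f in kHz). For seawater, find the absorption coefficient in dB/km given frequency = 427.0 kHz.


f^2 = 182329.0
alpha = 0.11*182329.0/(1+182329.0) + 44*182329.0/(4100+182329.0) + 2.75e-4*182329.0 + 0.003 = 93.286

93.286 dB/km


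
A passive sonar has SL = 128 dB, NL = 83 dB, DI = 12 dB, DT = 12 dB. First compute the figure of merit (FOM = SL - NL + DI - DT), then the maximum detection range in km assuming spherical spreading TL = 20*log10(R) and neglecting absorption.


Step 1: FOM = SL - NL + DI - DT = 128 - 83 + 12 - 12 = 45 dB
Step 2: at max range FOM = TL = 20*log10(R), so R = 10^(45/20) = 177.83 m = 0.18 km

0.18 km


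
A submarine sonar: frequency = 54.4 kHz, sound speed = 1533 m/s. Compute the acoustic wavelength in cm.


lambda = c/f = 1533 / 54400 = 0.0282 m = 2.82 cm

2.82 cm


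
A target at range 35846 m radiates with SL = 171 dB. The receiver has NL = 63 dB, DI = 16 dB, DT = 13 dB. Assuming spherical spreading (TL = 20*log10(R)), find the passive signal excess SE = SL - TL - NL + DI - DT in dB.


Step 1: TL = 20*log10(35846) = 91.09 dB
Step 2: SE = 171 - 91.09 - 63 + 16 - 13 = 19.91

19.91 dB


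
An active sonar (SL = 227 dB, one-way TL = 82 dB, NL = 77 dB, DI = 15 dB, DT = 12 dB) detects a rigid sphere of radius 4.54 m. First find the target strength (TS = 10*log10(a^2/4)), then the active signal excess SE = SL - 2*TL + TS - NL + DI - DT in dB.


Step 1: TS = 10*log10(4.54^2/4) = 7.12 dB
Step 2: SE = SL - 2*TL + TS - NL + DI - DT = 227 - 2*82 + (7.12) - 77 + 15 - 12 = -3.88

-3.88 dB


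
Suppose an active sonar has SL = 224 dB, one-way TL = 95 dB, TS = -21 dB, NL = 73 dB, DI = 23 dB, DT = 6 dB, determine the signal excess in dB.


SE = SL - 2*TL + TS - NL + DI - DT = 224 - 2*95 + (-21) - 73 + 23 - 6 = -43

-43 dB


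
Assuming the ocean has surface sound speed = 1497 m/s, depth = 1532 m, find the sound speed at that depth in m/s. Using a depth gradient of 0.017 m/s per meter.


c = 1497 + 0.017 * 1532 = 1523.044

1523.044 m/s


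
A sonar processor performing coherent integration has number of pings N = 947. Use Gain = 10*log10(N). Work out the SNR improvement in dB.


Gain = 10*log10(947) = 29.76

29.76 dB


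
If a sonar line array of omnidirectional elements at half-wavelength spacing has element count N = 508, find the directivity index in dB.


DI = 10*log10(508) = 27.06

27.06 dB


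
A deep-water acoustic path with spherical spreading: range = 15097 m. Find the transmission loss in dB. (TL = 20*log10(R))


TL = 20*log10(15097) = 83.58

83.58 dB


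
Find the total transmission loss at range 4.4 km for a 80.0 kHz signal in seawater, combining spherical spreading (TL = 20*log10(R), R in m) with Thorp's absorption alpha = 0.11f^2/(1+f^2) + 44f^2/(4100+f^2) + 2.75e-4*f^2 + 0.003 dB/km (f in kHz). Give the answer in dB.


Step 1 (Thorp): alpha = 0.11*6400.0/(1+6400.0) + 44*6400.0/(4100+6400.0) + 2.75e-4*6400.0 + 0.003 = 28.692 dB/km
Step 2: TL_spread = 20*log10(4400) = 72.87 dB
Step 3: TL_abs = alpha*R = 28.692 * 4.4 = 126.24 dB
Step 4: TL_total = 72.87 + 126.24 = 199.11

199.11 dB


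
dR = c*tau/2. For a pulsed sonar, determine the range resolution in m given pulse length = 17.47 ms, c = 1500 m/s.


dR = c*tau/2 = 1500 * 17.47e-3 / 2 = 13.1025

13.1025 m


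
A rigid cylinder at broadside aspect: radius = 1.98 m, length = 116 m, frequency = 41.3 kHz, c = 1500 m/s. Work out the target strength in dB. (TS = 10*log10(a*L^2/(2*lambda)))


55.64 dB


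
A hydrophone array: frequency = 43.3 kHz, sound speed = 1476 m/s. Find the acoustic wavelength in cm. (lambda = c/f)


lambda = c/f = 1476 / 43300 = 0.0341 m = 3.41 cm

3.41 cm


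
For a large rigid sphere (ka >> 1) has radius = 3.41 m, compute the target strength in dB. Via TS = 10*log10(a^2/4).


TS = 10*log10(3.41^2 / 4) = 10*log10(2.907025) = 4.63

4.63 dB


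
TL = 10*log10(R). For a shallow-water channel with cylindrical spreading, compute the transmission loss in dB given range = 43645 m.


TL = 10*log10(43645) = 46.4

46.4 dB


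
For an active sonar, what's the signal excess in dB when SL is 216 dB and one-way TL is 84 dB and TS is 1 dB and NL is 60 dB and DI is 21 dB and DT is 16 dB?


SE = SL - 2*TL + TS - NL + DI - DT = 216 - 2*84 + (1) - 60 + 21 - 16 = -6

-6 dB


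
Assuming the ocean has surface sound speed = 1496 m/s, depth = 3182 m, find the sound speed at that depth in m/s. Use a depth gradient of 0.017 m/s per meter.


c = 1496 + 0.017 * 3182 = 1550.094

1550.094 m/s


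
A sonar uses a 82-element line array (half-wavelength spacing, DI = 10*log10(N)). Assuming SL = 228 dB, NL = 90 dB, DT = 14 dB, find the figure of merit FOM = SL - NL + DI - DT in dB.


Step 1: DI = 10*log10(82) = 19.14 dB
Step 2: FOM = SL - NL + DI - DT = 228 - 90 + 19.14 - 14 = 143.14

143.14 dB


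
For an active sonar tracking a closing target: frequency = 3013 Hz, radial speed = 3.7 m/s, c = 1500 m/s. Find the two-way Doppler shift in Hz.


fd = 2*f*v/c = 2 * 3013 * 3.7 / 1500 = 14.86

14.86 Hz


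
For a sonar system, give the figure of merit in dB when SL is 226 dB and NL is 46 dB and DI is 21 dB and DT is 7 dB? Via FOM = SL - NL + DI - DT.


194 dB


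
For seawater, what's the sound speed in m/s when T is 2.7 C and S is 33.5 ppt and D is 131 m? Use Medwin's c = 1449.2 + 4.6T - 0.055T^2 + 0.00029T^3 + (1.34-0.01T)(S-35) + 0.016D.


1461.35 m/s


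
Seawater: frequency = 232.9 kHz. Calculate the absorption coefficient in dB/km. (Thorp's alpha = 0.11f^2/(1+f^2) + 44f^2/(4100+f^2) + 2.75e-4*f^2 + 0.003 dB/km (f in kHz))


55.938 dB/km


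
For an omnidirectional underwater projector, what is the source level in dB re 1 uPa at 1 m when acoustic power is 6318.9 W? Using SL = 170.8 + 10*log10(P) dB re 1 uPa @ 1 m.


SL = 170.8 + 10*log10(6318.9) = 170.8 + 38.01 = 208.81

208.81 dB


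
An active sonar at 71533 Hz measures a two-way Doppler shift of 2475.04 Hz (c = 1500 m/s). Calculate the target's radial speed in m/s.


From fd = 2*f*v/c, v = c*fd/(2*f) = 1500 * 2475.04 / (2*71533) = 25.95

25.95 m/s


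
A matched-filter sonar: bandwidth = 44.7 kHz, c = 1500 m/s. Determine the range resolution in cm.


dR = c/(2*BW) = 1500 / (2 * 44.7e3) = 0.0168 m = 1.68 cm

1.68 cm


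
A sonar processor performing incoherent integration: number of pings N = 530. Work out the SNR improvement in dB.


Gain = 5*log10(530) = 13.62

13.62 dB


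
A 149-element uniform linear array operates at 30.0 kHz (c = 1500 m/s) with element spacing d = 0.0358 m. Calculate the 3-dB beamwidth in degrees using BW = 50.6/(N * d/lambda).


0.47 deg


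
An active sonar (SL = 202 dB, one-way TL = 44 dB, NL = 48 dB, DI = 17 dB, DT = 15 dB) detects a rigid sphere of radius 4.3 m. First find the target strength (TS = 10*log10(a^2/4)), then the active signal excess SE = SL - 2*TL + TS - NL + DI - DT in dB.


Step 1: TS = 10*log10(4.3^2/4) = 6.65 dB
Step 2: SE = SL - 2*TL + TS - NL + DI - DT = 202 - 2*44 + (6.65) - 48 + 17 - 15 = 74.65

74.65 dB


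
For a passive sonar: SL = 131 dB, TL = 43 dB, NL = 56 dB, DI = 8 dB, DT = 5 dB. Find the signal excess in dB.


35 dB


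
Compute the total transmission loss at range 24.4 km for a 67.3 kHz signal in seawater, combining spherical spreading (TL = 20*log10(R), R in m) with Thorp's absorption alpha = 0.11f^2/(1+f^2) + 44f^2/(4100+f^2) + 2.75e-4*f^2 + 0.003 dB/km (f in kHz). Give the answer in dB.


684.4 dB


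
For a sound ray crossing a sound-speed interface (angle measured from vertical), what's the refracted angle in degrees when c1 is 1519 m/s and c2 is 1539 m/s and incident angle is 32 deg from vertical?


sin(theta2) = (c2/c1)*sin(theta1) = (1539/1519)*sin(32 deg) = 0.5369
theta2 = arcsin(0.5369) = 32.47

32.47 deg


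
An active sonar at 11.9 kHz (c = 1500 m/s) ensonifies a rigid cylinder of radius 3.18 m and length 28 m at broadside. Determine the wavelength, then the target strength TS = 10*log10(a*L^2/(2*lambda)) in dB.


Step 1: lambda = c/f = 1500/11900 = 0.12605 m
Step 2: TS = 10*log10(a*L^2/(2*lambda)) = 10*log10(3.18*28^2/(2*0.12605)) = 39.95

39.95 dB


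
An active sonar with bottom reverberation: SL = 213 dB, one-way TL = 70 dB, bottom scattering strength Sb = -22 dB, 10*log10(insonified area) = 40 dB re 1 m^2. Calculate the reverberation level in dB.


RL = SL - 2*TL + Sb + 10*log10(A) = 213 - 2*70 + (-22) + 40 = 91

91 dB


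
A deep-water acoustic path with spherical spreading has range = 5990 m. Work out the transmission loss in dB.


TL = 20*log10(5990) = 75.55

75.55 dB


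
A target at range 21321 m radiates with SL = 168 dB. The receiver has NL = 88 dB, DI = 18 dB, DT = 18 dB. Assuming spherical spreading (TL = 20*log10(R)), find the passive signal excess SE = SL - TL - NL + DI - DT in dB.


Step 1: TL = 20*log10(21321) = 86.58 dB
Step 2: SE = 168 - 86.58 - 88 + 18 - 18 = -6.58

-6.58 dB
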